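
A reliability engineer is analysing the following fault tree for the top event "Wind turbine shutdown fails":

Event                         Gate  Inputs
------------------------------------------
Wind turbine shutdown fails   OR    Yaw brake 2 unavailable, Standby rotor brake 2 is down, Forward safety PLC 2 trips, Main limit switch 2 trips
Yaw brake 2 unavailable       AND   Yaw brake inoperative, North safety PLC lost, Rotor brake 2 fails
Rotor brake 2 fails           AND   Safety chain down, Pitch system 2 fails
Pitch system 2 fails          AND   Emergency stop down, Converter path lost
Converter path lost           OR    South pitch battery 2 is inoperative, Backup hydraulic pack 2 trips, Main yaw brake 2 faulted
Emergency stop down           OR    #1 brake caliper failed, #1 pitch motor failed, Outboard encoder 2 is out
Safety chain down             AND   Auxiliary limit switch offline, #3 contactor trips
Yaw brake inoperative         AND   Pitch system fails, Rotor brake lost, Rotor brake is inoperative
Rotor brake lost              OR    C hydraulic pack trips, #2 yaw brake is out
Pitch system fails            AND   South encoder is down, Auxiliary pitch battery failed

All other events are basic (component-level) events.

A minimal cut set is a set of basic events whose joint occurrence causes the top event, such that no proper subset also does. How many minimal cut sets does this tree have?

21

Pitch system fails [AND]: one cut set from each child combined → 1 × 1 = 1 cut set(s).
Rotor brake lost [OR]: union of children's cut sets → 2 cut set(s).
Yaw brake inoperative [AND]: one cut set from each child combined → 1 × 2 × 1 = 2 cut set(s).
Safety chain down [AND]: one cut set from each child combined → 1 × 1 = 1 cut set(s).
Emergency stop down [OR]: union of children's cut sets → 3 cut set(s).
Converter path lost [OR]: union of children's cut sets → 3 cut set(s).
Pitch system 2 fails [AND]: one cut set from each child combined → 3 × 3 = 9 cut set(s).
Rotor brake 2 fails [AND]: one cut set from each child combined → 1 × 9 = 9 cut set(s).
Yaw brake 2 unavailable [AND]: one cut set from each child combined → 2 × 1 × 9 = 18 cut set(s).
Wind turbine shutdown fails [OR]: union of children's cut sets → 21 cut set(s).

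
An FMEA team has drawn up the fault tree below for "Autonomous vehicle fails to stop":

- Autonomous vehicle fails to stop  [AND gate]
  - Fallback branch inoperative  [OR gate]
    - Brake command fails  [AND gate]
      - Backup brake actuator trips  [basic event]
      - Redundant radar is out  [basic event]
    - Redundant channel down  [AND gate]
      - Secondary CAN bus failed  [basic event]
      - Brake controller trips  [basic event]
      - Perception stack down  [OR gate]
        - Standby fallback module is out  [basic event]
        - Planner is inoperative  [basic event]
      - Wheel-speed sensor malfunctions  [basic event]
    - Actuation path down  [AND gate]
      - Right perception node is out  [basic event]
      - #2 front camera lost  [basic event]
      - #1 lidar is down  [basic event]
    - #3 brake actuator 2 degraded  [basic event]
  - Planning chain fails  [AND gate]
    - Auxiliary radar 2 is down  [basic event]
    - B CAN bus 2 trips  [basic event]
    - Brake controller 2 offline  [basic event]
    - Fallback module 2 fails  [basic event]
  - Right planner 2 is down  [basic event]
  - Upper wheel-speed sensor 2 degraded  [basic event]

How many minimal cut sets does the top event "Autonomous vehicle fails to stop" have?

Brake command fails [AND]: one cut set from each child combined → 1 × 1 = 1 cut set(s).
Perception stack down [OR]: union of children's cut sets → 2 cut set(s).
Redundant channel down [AND]: one cut set from each child combined → 1 × 1 × 2 × 1 = 2 cut set(s).
Actuation path down [AND]: one cut set from each child combined → 1 × 1 × 1 = 1 cut set(s).
Fallback branch inoperative [OR]: union of children's cut sets → 5 cut set(s).
Planning chain fails [AND]: one cut set from each child combined → 1 × 1 × 1 × 1 = 1 cut set(s).
Autonomous vehicle fails to stop [AND]: one cut set from each child combined → 5 × 1 × 1 × 1 = 5 cut set(s).
Minimal cut sets: {Auxiliary radar 2 is down, B CAN bus 2 trips, Backup brake actuator trips, Brake controller 2 offline, Fallback module 2 fails, Redundant radar is out, Right planner 2 is down, Upper wheel-speed sensor 2 degraded}; {Auxiliary radar 2 is down, B CAN bus 2 trips, Brake controller 2 offline, Brake controller trips, Fallback module 2 fails, Right planner 2 is down, Secondary CAN bus failed, Standby fallback module is out, Upper wheel-speed sensor 2 degraded, Wheel-speed sensor malfunctions}; {Auxiliary radar 2 is down, B CAN bus 2 trips, Brake controller 2 offline, Brake controller trips, Fallback module 2 fails, Planner is inoperative, Right planner 2 is down, Secondary CAN bus failed, Upper wheel-speed sensor 2 degraded, Wheel-speed sensor malfunctions}; {#1 lidar is down, #2 front camera lost, Auxiliary radar 2 is down, B CAN bus 2 trips, Brake controller 2 offline, Fallback module 2 fails, Right perception node is out, Right planner 2 is down, Upper wheel-speed sensor 2 degraded}; {#3 brake actuator 2 degraded, Auxiliary radar 2 is down, B CAN bus 2 trips, Brake controller 2 offline, Fallback module 2 fails, Right planner 2 is down, Upper wheel-speed sensor 2 degraded}.

5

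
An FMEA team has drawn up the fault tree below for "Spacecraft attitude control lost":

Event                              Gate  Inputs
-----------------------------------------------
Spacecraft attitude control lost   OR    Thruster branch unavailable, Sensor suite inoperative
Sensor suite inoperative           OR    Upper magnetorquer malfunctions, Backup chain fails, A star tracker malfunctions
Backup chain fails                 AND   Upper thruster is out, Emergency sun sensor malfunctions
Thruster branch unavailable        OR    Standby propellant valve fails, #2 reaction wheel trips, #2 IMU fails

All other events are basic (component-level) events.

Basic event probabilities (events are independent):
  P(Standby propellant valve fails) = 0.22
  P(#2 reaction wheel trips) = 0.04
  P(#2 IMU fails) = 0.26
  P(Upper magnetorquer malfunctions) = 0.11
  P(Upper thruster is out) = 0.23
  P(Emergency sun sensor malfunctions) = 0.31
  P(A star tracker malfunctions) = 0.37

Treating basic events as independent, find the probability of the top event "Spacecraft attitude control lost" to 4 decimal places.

P(Thruster branch unavailable) [OR] = 1 − (1−0.22) × (1−0.04) × (1−0.26) = 0.445888
P(Backup chain fails) [AND] = 0.23 × 0.31 = 0.071300
P(Sensor suite inoperative) [OR] = 1 − (1−0.11) × (1−0.071300) × (1−0.37) = 0.479278
P(Spacecraft attitude control lost) [OR] = 1 − (1−0.445888) × (1−0.479278) = 0.711462
Rounded to 4 decimal places: P(Spacecraft attitude control lost) ≈ 0.7115.

0.7115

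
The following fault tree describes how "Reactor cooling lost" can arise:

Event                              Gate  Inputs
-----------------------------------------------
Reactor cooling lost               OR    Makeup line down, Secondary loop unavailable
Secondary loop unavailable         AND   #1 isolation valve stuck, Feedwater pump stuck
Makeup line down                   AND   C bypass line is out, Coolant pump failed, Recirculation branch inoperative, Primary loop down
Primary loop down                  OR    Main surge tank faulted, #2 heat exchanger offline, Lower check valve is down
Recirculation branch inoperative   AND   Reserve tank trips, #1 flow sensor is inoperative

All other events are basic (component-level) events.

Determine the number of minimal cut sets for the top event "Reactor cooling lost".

4

Recirculation branch inoperative [AND]: one cut set from each child combined → 1 × 1 = 1 cut set(s).
Primary loop down [OR]: union of children's cut sets → 3 cut set(s).
Makeup line down [AND]: one cut set from each child combined → 1 × 1 × 1 × 3 = 3 cut set(s).
Secondary loop unavailable [AND]: one cut set from each child combined → 1 × 1 = 1 cut set(s).
Reactor cooling lost [OR]: union of children's cut sets → 4 cut set(s).
Minimal cut sets: {#1 flow sensor is inoperative, C bypass line is out, Coolant pump failed, Main surge tank faulted, Reserve tank trips}; {#1 flow sensor is inoperative, #2 heat exchanger offline, C bypass line is out, Coolant pump failed, Reserve tank trips}; {#1 flow sensor is inoperative, C bypass line is out, Coolant pump failed, Lower check valve is down, Reserve tank trips}; {#1 isolation valve stuck, Feedwater pump stuck}.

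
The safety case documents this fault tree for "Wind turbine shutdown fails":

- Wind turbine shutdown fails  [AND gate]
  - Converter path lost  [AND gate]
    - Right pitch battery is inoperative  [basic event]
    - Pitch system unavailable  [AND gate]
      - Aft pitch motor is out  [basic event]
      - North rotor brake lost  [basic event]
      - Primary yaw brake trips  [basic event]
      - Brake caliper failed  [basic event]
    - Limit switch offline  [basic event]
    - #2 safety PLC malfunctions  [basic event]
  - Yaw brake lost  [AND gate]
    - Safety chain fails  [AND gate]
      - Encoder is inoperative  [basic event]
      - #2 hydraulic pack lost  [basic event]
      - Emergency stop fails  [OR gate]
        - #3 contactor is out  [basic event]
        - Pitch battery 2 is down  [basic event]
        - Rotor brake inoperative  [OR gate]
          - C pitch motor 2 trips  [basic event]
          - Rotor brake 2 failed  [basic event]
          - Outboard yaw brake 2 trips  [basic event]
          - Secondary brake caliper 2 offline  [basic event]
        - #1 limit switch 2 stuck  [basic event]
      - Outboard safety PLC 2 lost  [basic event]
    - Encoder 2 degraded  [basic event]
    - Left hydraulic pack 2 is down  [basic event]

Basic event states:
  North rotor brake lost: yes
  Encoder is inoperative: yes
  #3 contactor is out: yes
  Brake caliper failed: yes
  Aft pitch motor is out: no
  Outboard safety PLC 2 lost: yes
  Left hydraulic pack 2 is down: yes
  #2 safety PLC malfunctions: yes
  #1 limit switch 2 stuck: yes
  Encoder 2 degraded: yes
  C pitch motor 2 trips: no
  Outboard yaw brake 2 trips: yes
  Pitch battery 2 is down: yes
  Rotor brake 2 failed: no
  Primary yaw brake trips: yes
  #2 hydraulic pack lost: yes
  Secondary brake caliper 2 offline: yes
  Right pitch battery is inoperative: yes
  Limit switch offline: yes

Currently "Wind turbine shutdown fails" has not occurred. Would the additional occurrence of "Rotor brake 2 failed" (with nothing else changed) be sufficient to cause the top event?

No

Counterfactual: set "Rotor brake 2 failed" to occurred.
Pitch system unavailable [AND]: Aft pitch motor is out=not, North rotor brake lost=occurs, Primary yaw brake trips=occurs, Brake caliper failed=occurs → not all inputs occur → does not occur.
Converter path lost [AND]: Right pitch battery is inoperative=occurs, Pitch system unavailable=not, Limit switch offline=occurs, #2 safety PLC malfunctions=occurs → not all inputs occur → does not occur.
Rotor brake inoperative [OR]: C pitch motor 2 trips=not, Rotor brake 2 failed=occurs, Outboard yaw brake 2 trips=occurs, Secondary brake caliper 2 offline=occurs → at least one input occurs → occurs.
Emergency stop fails [OR]: #3 contactor is out=occurs, Pitch battery 2 is down=occurs, Rotor brake inoperative=occurs, #1 limit switch 2 stuck=occurs → at least one input occurs → occurs.
Safety chain fails [AND]: Encoder is inoperative=occurs, #2 hydraulic pack lost=occurs, Emergency stop fails=occurs, Outboard safety PLC 2 lost=occurs → all inputs occur → occurs.
Yaw brake lost [AND]: Safety chain fails=occurs, Encoder 2 degraded=occurs, Left hydraulic pack 2 is down=occurs → all inputs occur → occurs.
Wind turbine shutdown fails [AND]: Converter path lost=not, Yaw brake lost=occurs → not all inputs occur → does not occur.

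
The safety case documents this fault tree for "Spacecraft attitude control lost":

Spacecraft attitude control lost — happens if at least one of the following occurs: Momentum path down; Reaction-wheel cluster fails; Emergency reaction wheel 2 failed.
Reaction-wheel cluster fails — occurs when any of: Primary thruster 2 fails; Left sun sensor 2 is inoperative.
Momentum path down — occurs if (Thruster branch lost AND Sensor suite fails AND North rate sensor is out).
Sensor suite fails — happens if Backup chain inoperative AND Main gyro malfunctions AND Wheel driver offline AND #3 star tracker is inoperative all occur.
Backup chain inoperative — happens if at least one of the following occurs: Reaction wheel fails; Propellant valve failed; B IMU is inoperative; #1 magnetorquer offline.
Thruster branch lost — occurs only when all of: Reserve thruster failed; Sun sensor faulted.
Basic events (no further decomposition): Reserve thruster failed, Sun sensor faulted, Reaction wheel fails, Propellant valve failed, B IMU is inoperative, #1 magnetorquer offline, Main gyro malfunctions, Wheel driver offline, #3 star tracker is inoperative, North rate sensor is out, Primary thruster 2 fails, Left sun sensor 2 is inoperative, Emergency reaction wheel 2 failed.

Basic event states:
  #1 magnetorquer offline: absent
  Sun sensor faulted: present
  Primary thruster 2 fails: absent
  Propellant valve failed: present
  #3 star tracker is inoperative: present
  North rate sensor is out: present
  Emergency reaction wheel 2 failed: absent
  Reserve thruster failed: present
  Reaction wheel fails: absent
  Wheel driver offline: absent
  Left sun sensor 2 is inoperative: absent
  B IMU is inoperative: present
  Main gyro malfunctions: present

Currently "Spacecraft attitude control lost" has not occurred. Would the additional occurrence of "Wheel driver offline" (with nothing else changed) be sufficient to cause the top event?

Counterfactual: set "Wheel driver offline" to occurred.
Thruster branch lost [AND]: Reserve thruster failed=occurs, Sun sensor faulted=occurs → all inputs occur → occurs.
Backup chain inoperative [OR]: Reaction wheel fails=not, Propellant valve failed=occurs, B IMU is inoperative=occurs, #1 magnetorquer offline=not → at least one input occurs → occurs.
Sensor suite fails [AND]: Backup chain inoperative=occurs, Main gyro malfunctions=occurs, Wheel driver offline=occurs, #3 star tracker is inoperative=occurs → all inputs occur → occurs.
Momentum path down [AND]: Thruster branch lost=occurs, Sensor suite fails=occurs, North rate sensor is out=occurs → all inputs occur → occurs.
Reaction-wheel cluster fails [OR]: Primary thruster 2 fails=not, Left sun sensor 2 is inoperative=not → no input occurs → does not occur.
Spacecraft attitude control lost [OR]: Momentum path down=occurs, Reaction-wheel cluster fails=not, Emergency reaction wheel 2 failed=not → at least one input occurs → occurs.

Yes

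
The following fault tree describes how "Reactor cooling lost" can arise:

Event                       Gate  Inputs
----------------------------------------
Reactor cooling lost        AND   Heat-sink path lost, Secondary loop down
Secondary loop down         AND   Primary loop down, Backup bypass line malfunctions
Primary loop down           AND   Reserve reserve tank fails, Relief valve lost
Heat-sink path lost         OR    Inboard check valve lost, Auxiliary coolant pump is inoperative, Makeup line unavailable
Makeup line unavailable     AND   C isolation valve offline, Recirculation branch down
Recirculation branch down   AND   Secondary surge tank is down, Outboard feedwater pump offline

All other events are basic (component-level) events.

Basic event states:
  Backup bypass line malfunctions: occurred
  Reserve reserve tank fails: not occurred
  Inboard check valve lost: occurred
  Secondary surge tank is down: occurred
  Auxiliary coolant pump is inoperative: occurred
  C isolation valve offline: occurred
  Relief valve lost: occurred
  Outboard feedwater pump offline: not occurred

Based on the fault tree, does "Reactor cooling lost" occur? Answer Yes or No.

No

Recirculation branch down [AND]: Secondary surge tank is down=occurs, Outboard feedwater pump offline=not → not all inputs occur → does not occur.
Makeup line unavailable [AND]: C isolation valve offline=occurs, Recirculation branch down=not → not all inputs occur → does not occur.
Heat-sink path lost [OR]: Inboard check valve lost=occurs, Auxiliary coolant pump is inoperative=occurs, Makeup line unavailable=not → at least one input occurs → occurs.
Primary loop down [AND]: Reserve reserve tank fails=not, Relief valve lost=occurs → not all inputs occur → does not occur.
Secondary loop down [AND]: Primary loop down=not, Backup bypass line malfunctions=occurs → not all inputs occur → does not occur.
Reactor cooling lost [AND]: Heat-sink path lost=occurs, Secondary loop down=not → not all inputs occur → does not occur.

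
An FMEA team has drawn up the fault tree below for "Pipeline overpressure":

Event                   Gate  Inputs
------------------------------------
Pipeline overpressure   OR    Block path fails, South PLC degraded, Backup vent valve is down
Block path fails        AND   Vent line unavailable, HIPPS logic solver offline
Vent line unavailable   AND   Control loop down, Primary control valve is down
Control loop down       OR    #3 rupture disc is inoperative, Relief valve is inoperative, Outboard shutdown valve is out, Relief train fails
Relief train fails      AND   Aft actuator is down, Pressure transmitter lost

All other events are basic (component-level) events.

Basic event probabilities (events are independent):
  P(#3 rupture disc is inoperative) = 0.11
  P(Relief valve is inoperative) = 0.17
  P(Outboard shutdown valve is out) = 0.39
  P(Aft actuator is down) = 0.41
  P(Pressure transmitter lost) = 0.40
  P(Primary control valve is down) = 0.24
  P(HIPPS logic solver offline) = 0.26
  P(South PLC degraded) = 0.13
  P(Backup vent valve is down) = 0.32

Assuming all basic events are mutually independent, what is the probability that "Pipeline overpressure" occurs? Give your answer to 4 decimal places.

0.4314

P(Relief train fails) [AND] = 0.41 × 0.40 = 0.164000
P(Control loop down) [OR] = 1 − (1−0.11) × (1−0.17) × (1−0.39) × (1−0.164000) = 0.623293
P(Vent line unavailable) [AND] = 0.623293 × 0.24 = 0.149590
P(Block path fails) [AND] = 0.149590 × 0.26 = 0.038893
P(Pipeline overpressure) [OR] = 1 − (1−0.038893) × (1−0.13) × (1−0.32) = 0.431409
Rounded to 4 decimal places: P(Pipeline overpressure) ≈ 0.4314.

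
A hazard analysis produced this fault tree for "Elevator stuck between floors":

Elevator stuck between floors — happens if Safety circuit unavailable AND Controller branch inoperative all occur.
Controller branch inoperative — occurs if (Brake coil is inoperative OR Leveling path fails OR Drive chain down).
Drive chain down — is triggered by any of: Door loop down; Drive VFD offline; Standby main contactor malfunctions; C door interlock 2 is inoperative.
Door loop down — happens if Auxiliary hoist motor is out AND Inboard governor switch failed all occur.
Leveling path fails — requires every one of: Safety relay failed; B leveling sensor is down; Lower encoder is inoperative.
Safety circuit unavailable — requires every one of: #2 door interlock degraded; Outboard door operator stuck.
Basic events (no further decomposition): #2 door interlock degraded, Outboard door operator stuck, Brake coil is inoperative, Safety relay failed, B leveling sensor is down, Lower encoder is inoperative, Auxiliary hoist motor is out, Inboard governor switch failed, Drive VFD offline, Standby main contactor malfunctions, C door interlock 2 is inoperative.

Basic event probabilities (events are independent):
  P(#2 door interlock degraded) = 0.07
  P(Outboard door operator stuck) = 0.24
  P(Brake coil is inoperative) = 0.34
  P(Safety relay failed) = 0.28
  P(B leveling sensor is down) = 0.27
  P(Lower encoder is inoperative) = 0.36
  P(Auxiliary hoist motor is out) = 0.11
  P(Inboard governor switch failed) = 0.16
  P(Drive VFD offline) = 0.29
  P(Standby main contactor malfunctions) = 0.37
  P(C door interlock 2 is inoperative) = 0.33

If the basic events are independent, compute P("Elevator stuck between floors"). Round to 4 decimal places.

0.0136

P(Safety circuit unavailable) [AND] = 0.07 × 0.24 = 0.016800
P(Leveling path fails) [AND] = 0.28 × 0.27 × 0.36 = 0.027216
P(Door loop down) [AND] = 0.11 × 0.16 = 0.017600
P(Drive chain down) [OR] = 1 − (1−0.017600) × (1−0.29) × (1−0.37) × (1−0.33) = 0.705584
P(Controller branch inoperative) [OR] = 1 − (1−0.34) × (1−0.027216) × (1−0.705584) = 0.810974
P(Elevator stuck between floors) [AND] = 0.016800 × 0.810974 = 0.013624
Rounded to 4 decimal places: P(Elevator stuck between floors) ≈ 0.0136.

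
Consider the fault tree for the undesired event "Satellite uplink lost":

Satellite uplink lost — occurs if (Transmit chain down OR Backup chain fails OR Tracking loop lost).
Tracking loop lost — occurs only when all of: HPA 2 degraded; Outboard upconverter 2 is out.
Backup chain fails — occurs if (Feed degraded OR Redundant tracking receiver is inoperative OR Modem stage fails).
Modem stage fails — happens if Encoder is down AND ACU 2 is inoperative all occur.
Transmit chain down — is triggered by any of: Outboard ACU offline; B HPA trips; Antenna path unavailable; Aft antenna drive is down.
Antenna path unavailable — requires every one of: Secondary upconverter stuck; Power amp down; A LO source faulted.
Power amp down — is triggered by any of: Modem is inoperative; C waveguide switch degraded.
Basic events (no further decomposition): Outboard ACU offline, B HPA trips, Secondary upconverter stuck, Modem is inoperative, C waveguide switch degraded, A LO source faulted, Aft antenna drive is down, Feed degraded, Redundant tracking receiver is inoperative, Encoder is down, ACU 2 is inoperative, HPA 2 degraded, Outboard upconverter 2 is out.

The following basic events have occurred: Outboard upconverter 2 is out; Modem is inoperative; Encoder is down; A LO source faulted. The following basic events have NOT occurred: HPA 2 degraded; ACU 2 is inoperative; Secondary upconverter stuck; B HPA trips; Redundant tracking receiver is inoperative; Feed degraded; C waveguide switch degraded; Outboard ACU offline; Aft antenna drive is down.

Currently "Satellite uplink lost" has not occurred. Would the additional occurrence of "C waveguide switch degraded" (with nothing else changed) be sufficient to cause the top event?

No

Counterfactual: set "C waveguide switch degraded" to occurred.
Power amp down [OR]: Modem is inoperative=occurs, C waveguide switch degraded=occurs → at least one input occurs → occurs.
Antenna path unavailable [AND]: Secondary upconverter stuck=not, Power amp down=occurs, A LO source faulted=occurs → not all inputs occur → does not occur.
Transmit chain down [OR]: Outboard ACU offline=not, B HPA trips=not, Antenna path unavailable=not, Aft antenna drive is down=not → no input occurs → does not occur.
Modem stage fails [AND]: Encoder is down=occurs, ACU 2 is inoperative=not → not all inputs occur → does not occur.
Backup chain fails [OR]: Feed degraded=not, Redundant tracking receiver is inoperative=not, Modem stage fails=not → no input occurs → does not occur.
Tracking loop lost [AND]: HPA 2 degraded=not, Outboard upconverter 2 is out=occurs → not all inputs occur → does not occur.
Satellite uplink lost [OR]: Transmit chain down=not, Backup chain fails=not, Tracking loop lost=not → no input occurs → does not occur.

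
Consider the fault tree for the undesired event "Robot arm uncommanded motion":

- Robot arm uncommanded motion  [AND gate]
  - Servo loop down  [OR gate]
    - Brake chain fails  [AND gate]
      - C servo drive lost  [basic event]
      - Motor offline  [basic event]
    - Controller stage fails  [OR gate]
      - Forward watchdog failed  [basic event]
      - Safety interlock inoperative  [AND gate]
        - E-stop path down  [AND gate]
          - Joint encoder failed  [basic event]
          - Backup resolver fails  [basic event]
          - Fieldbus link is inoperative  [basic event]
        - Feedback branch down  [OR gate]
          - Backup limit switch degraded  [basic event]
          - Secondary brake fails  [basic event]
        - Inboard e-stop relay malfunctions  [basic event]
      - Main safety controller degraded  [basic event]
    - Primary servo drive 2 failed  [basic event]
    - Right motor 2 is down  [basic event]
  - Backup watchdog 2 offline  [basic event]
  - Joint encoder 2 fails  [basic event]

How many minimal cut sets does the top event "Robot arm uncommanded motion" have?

Brake chain fails [AND]: one cut set from each child combined → 1 × 1 = 1 cut set(s).
E-stop path down [AND]: one cut set from each child combined → 1 × 1 × 1 = 1 cut set(s).
Feedback branch down [OR]: union of children's cut sets → 2 cut set(s).
Safety interlock inoperative [AND]: one cut set from each child combined → 1 × 2 × 1 = 2 cut set(s).
Controller stage fails [OR]: union of children's cut sets → 4 cut set(s).
Servo loop down [OR]: union of children's cut sets → 7 cut set(s).
Robot arm uncommanded motion [AND]: one cut set from each child combined → 7 × 1 × 1 = 7 cut set(s).
Minimal cut sets: {Backup watchdog 2 offline, C servo drive lost, Joint encoder 2 fails, Motor offline}; {Backup watchdog 2 offline, Forward watchdog failed, Joint encoder 2 fails}; {Backup limit switch degraded, Backup resolver fails, Backup watchdog 2 offline, Fieldbus link is inoperative, Inboard e-stop relay malfunctions, Joint encoder 2 fails, Joint encoder failed}; {Backup resolver fails, Backup watchdog 2 offline, Fieldbus link is inoperative, Inboard e-stop relay malfunctions, Joint encoder 2 fails, Joint encoder failed, Secondary brake fails}; {Backup watchdog 2 offline, Joint encoder 2 fails, Main safety controller degraded}; {Backup watchdog 2 offline, Joint encoder 2 fails, Primary servo drive 2 failed}; {Backup watchdog 2 offline, Joint encoder 2 fails, Right motor 2 is down}.

7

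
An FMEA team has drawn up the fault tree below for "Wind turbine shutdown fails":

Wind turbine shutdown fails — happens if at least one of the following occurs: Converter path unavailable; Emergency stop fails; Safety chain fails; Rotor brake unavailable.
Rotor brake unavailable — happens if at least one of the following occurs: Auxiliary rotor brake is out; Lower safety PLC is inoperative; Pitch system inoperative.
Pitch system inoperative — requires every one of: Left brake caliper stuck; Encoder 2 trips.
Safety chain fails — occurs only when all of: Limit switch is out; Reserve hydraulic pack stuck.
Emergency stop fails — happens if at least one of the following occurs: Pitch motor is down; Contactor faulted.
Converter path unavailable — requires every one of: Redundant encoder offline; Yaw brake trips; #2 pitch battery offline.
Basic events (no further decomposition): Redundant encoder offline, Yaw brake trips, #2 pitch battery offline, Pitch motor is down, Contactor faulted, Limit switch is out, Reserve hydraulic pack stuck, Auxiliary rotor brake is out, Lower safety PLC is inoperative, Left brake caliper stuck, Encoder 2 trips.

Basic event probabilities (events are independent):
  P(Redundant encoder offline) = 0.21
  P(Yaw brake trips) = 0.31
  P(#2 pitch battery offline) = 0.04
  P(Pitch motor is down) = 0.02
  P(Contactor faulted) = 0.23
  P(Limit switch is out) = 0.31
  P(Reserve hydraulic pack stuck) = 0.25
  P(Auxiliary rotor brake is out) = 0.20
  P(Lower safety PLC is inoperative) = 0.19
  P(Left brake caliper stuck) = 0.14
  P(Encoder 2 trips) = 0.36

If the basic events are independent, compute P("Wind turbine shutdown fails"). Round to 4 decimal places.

P(Converter path unavailable) [AND] = 0.21 × 0.31 × 0.04 = 0.002604
P(Emergency stop fails) [OR] = 1 − (1−0.02) × (1−0.23) = 0.245400
P(Safety chain fails) [AND] = 0.31 × 0.25 = 0.077500
P(Pitch system inoperative) [AND] = 0.14 × 0.36 = 0.050400
P(Rotor brake unavailable) [OR] = 1 − (1−0.20) × (1−0.19) × (1−0.050400) = 0.384659
P(Wind turbine shutdown fails) [OR] = 1 − (1−0.002604) × (1−0.245400) × (1−0.077500) × (1−0.384659) = 0.572765
Rounded to 4 decimal places: P(Wind turbine shutdown fails) ≈ 0.5728.

0.5728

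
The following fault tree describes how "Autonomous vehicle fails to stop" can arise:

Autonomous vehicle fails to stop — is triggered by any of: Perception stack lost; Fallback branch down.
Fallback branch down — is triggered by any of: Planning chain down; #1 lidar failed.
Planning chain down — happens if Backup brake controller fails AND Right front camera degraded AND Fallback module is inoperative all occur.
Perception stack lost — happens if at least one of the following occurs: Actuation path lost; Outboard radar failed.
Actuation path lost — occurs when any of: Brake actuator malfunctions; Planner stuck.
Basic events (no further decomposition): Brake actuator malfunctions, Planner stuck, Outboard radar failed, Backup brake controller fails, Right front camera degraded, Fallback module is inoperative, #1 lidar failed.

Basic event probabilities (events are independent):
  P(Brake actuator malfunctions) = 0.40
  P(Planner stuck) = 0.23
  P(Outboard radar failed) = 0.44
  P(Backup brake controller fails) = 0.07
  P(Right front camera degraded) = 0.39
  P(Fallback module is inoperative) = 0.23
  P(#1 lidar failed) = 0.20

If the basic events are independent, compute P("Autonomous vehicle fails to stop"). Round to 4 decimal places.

P(Actuation path lost) [OR] = 1 − (1−0.40) × (1−0.23) = 0.538000
P(Perception stack lost) [OR] = 1 − (1−0.538000) × (1−0.44) = 0.741280
P(Planning chain down) [AND] = 0.07 × 0.39 × 0.23 = 0.006279
P(Fallback branch down) [OR] = 1 − (1−0.006279) × (1−0.20) = 0.205023
P(Autonomous vehicle fails to stop) [OR] = 1 − (1−0.741280) × (1−0.205023) = 0.794324
Rounded to 4 decimal places: P(Autonomous vehicle fails to stop) ≈ 0.7943.

0.7943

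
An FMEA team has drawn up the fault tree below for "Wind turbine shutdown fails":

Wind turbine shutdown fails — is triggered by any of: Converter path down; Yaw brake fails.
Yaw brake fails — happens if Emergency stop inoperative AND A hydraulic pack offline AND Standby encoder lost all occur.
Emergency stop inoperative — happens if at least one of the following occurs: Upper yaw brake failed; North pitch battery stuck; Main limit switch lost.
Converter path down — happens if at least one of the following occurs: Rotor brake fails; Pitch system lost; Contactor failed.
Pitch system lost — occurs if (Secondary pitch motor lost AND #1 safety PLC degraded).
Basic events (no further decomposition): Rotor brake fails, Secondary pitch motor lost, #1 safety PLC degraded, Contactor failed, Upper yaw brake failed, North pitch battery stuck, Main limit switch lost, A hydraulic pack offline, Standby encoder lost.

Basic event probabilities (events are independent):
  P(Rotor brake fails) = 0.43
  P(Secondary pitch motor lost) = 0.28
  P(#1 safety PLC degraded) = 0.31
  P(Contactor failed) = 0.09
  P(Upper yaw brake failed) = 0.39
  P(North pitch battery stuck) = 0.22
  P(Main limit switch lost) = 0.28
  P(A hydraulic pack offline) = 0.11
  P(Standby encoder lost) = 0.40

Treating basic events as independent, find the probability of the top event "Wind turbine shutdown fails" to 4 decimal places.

0.5400

P(Pitch system lost) [AND] = 0.28 × 0.31 = 0.086800
P(Converter path down) [OR] = 1 − (1−0.43) × (1−0.086800) × (1−0.09) = 0.526323
P(Emergency stop inoperative) [OR] = 1 − (1−0.39) × (1−0.22) × (1−0.28) = 0.657424
P(Yaw brake fails) [AND] = 0.657424 × 0.11 × 0.40 = 0.028927
P(Wind turbine shutdown fails) [OR] = 1 − (1−0.526323) × (1−0.028927) = 0.540025
Rounded to 4 decimal places: P(Wind turbine shutdown fails) ≈ 0.5400.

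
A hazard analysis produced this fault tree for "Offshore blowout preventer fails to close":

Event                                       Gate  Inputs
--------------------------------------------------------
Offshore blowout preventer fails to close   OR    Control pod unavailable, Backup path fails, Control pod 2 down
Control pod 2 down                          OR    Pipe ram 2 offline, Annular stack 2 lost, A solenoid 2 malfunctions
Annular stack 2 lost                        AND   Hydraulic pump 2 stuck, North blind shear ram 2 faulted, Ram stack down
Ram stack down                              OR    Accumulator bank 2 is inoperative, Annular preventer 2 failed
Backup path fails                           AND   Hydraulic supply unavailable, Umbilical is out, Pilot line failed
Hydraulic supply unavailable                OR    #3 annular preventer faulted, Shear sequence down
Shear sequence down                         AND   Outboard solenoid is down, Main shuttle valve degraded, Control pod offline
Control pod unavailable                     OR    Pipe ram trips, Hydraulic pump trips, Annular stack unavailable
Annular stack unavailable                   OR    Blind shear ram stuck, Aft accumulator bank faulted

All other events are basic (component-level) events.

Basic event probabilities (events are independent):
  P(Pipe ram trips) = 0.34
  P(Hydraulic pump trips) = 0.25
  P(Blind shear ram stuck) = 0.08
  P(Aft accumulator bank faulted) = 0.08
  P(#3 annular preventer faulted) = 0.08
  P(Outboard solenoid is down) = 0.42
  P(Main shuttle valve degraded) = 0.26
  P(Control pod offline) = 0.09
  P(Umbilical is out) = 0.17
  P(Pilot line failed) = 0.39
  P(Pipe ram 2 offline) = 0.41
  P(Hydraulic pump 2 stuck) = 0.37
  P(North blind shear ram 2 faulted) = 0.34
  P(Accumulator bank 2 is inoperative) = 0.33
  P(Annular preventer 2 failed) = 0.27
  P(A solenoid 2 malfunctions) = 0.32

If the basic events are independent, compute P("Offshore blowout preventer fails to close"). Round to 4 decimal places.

0.8436

P(Annular stack unavailable) [OR] = 1 − (1−0.08) × (1−0.08) = 0.153600
P(Control pod unavailable) [OR] = 1 − (1−0.34) × (1−0.25) × (1−0.153600) = 0.581032
P(Shear sequence down) [AND] = 0.42 × 0.26 × 0.09 = 0.009828
P(Hydraulic supply unavailable) [OR] = 1 − (1−0.08) × (1−0.009828) = 0.089042
P(Backup path fails) [AND] = 0.089042 × 0.17 × 0.39 = 0.005903
P(Ram stack down) [OR] = 1 − (1−0.33) × (1−0.27) = 0.510900
P(Annular stack 2 lost) [AND] = 0.37 × 0.34 × 0.510900 = 0.064271
P(Control pod 2 down) [OR] = 1 − (1−0.41) × (1−0.064271) × (1−0.32) = 0.624586
P(Offshore blowout preventer fails to close) [OR] = 1 − (1−0.581032) × (1−0.005903) × (1−0.624586) = 0.843642
Rounded to 4 decimal places: P(Offshore blowout preventer fails to close) ≈ 0.8436.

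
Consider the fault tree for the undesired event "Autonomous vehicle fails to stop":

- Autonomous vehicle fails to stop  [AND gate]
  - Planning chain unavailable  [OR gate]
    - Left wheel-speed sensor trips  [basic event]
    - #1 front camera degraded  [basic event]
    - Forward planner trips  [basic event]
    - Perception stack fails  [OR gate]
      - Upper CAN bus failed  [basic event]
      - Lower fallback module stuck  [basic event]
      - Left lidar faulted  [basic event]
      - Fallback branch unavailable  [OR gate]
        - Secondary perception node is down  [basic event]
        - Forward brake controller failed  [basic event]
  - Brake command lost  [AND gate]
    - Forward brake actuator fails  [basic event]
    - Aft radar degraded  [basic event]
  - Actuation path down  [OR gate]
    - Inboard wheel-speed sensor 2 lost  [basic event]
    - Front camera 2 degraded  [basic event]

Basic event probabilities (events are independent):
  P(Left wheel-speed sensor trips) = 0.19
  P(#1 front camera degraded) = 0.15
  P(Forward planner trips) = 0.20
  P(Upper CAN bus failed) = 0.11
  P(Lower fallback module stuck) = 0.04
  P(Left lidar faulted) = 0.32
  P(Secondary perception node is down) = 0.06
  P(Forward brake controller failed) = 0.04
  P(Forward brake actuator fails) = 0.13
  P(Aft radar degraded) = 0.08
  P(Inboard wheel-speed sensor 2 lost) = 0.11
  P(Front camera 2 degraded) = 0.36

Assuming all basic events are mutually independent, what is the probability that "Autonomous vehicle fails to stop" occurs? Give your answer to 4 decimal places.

P(Fallback branch unavailable) [OR] = 1 − (1−0.06) × (1−0.04) = 0.097600
P(Perception stack fails) [OR] = 1 − (1−0.11) × (1−0.04) × (1−0.32) × (1−0.097600) = 0.475713
P(Planning chain unavailable) [OR] = 1 − (1−0.19) × (1−0.15) × (1−0.20) × (1−0.475713) = 0.711223
P(Brake command lost) [AND] = 0.13 × 0.08 = 0.010400
P(Actuation path down) [OR] = 1 − (1−0.11) × (1−0.36) = 0.430400
P(Autonomous vehicle fails to stop) [AND] = 0.711223 × 0.010400 × 0.430400 = 0.003184
Rounded to 4 decimal places: P(Autonomous vehicle fails to stop) ≈ 0.0032.

0.0032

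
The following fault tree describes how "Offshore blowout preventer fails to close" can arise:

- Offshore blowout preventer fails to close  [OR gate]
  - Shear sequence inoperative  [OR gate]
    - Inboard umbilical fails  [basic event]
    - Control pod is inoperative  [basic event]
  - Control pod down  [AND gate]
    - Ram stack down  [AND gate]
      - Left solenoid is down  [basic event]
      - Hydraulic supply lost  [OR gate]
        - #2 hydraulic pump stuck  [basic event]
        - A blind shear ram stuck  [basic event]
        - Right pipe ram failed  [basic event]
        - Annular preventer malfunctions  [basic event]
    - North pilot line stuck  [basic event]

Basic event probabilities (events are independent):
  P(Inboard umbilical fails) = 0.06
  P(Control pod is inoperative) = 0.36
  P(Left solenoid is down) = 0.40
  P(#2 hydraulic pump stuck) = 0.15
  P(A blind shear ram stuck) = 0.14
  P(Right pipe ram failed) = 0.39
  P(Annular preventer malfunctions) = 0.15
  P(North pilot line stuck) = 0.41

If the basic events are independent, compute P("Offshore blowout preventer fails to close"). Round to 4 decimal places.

0.4597

P(Shear sequence inoperative) [OR] = 1 − (1−0.06) × (1−0.36) = 0.398400
P(Hydraulic supply lost) [OR] = 1 − (1−0.15) × (1−0.14) × (1−0.39) × (1−0.15) = 0.620977
P(Ram stack down) [AND] = 0.40 × 0.620977 = 0.248391
P(Control pod down) [AND] = 0.248391 × 0.41 = 0.101840
P(Offshore blowout preventer fails to close) [OR] = 1 − (1−0.398400) × (1−0.101840) = 0.459667
Rounded to 4 decimal places: P(Offshore blowout preventer fails to close) ≈ 0.4597.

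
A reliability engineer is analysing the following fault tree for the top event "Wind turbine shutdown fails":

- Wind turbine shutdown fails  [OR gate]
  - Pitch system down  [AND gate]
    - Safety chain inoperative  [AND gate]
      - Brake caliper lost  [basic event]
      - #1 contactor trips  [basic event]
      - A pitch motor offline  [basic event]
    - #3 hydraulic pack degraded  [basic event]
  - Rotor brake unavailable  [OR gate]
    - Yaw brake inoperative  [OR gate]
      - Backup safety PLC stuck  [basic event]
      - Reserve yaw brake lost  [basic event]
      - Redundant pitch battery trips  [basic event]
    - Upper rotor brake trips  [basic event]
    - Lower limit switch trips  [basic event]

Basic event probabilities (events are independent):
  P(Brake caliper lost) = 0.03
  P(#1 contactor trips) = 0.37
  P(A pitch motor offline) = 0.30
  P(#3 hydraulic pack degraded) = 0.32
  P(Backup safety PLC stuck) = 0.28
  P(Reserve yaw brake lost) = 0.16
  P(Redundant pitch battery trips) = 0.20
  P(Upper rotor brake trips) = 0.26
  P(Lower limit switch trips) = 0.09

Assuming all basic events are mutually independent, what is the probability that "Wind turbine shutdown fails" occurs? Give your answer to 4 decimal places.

P(Safety chain inoperative) [AND] = 0.03 × 0.37 × 0.30 = 0.003330
P(Pitch system down) [AND] = 0.003330 × 0.32 = 0.001066
P(Yaw brake inoperative) [OR] = 1 − (1−0.28) × (1−0.16) × (1−0.20) = 0.516160
P(Rotor brake unavailable) [OR] = 1 − (1−0.516160) × (1−0.26) × (1−0.09) = 0.674182
P(Wind turbine shutdown fails) [OR] = 1 − (1−0.001066) × (1−0.674182) = 0.674529
Rounded to 4 decimal places: P(Wind turbine shutdown fails) ≈ 0.6745.

0.6745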